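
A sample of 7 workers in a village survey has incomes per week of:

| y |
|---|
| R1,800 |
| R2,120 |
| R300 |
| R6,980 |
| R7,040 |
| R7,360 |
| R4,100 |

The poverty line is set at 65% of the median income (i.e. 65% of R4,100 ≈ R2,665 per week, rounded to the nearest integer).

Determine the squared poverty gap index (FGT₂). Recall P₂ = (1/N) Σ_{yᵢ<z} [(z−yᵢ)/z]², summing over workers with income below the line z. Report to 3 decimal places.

0.134

Below the line: R300, R1,800, R2,120 (q = 3 of N = 7).
Shortfall ratios: (2665−300)/2665 = 0.8874; (2665−1800)/2665 = 0.3246; (2665−2120)/2665 = 0.2045.
Squared: 0.7875; 0.1054; 0.0418.
Sum = 0.934704; P₂ = 0.934704 / 7 = 0.134.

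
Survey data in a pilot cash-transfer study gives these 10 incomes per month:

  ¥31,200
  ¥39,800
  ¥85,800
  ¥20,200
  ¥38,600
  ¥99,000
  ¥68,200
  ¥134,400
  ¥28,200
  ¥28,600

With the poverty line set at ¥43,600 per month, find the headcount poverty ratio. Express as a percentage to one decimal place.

6 of the 10 families have income below ¥43,600.
H = 6/10 = 60.0%.

60.0%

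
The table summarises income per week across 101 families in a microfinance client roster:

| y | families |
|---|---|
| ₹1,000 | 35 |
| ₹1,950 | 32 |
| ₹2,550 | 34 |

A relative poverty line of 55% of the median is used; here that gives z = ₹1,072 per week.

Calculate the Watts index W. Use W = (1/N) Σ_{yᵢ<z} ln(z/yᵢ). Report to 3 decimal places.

Below the line: 35×₹1,000 (q = 35 of N = 101).
Log shortfalls: ln(1072/1000) = 0.0695 (×35).
W = 2.433412 / 101 = 0.024.

0.024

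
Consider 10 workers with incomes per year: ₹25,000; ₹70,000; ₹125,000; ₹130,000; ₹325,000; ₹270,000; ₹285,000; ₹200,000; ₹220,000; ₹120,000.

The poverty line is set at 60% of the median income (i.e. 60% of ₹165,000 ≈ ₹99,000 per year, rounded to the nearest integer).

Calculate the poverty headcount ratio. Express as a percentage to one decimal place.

2 of the 10 workers have income below ₹99,000.
H = 2/10 = 20.0%.

20.0%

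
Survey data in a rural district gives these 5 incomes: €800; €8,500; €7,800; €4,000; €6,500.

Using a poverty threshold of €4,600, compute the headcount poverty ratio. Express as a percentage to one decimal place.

2 of the 5 families have income below €4,600.
H = 2/5 = 40.0%.

40.0%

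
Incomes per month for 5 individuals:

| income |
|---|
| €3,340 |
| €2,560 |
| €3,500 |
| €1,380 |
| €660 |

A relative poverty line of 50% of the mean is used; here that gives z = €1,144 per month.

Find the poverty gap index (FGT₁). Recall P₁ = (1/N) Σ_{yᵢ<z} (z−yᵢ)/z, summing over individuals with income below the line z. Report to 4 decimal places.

0.0846

Incomes under z: €660 (q = 1 of N = 5).
Gap ratios (z−y)/z: (1144−660)/1144 = 0.4231.
Σ = 0.423077. Dividing by the full population N = 5 gives P₁ = 0.0846.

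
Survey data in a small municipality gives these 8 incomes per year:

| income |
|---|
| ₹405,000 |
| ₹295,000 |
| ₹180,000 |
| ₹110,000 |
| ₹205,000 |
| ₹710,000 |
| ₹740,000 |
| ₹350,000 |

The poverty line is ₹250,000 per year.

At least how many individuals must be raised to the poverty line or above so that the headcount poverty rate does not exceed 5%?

Currently q = 3 of N = 8 are below the line (H = 0.375).
A headcount ratio of at most 5% allows at most ⌊0.05 × 8⌋ = 0 poor individuals.
So at least 3 − 0 = 3 must be lifted.

3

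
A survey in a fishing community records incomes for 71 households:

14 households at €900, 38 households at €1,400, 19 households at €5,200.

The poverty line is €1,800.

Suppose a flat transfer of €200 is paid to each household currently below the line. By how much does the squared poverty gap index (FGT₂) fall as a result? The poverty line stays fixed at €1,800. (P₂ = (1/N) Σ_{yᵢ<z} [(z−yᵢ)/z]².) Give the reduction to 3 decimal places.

Before: below the line — 14×€900, 38×€1,400; squared poverty gap index (FGT₂) = 0.07573.
After the €200 transfer: below the line — 14×€1,100, 38×€1,600; squared poverty gap index (FGT₂) = 0.03643.
Reduction = 0.07573 − 0.03643 = 0.039.

0.039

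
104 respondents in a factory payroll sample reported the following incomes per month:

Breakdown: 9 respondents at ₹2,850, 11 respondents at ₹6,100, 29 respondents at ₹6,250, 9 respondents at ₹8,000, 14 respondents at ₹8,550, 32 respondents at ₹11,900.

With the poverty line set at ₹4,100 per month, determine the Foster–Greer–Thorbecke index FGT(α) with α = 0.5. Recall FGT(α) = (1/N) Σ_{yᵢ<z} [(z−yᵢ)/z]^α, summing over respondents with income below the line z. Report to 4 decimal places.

0.0478

Below z: 9×₹2,850 (q = 9 of N = 104).
Shortfall ratios: (4100−2850)/4100 = 0.3049 (×9).
Raised to α = 0.5: 0.55216 (×9).
Sum = 4.969419; FGT(0.5) = 4.969419 / 104 = 0.0478.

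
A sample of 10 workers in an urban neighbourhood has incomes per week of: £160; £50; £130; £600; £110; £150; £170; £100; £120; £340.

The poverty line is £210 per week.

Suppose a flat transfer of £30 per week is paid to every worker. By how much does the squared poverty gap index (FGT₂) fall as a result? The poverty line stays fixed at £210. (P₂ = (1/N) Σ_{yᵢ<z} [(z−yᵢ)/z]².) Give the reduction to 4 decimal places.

0.0776

Before: below the line — £50, £100, £110, £120, £130, £150, £160, £170; squared poverty gap index (FGT₂) = 0.158503.
After the £30 transfer: below the line — £80, £130, £140, £150, £160, £180, £190, £200; squared poverty gap index (FGT₂) = 0.080952.
Reduction = 0.158503 − 0.080952 = 0.0776.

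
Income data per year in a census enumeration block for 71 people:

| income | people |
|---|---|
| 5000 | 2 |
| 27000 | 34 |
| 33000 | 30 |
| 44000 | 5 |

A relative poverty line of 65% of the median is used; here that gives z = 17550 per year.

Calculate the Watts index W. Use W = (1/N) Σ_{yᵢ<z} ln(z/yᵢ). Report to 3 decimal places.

Below z: 2×5000 (q = 2 of N = 71).
ln(z/y) terms: ln(17550/5000) = 1.2556 (×2).
W = 2.511232 / 71 = 0.035.

0.035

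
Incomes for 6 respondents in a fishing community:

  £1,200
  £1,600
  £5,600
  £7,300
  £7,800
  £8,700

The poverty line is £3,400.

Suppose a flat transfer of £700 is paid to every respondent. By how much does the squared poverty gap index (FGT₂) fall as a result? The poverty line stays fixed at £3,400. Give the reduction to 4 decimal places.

Before: below the line — £1,200, £1,600; squared poverty gap index (FGT₂) = 0.116494.
After the £700 transfer: below the line — £1,900, £2,300; squared poverty gap index (FGT₂) = 0.049885.
Reduction = 0.116494 − 0.049885 = 0.0666.

0.0666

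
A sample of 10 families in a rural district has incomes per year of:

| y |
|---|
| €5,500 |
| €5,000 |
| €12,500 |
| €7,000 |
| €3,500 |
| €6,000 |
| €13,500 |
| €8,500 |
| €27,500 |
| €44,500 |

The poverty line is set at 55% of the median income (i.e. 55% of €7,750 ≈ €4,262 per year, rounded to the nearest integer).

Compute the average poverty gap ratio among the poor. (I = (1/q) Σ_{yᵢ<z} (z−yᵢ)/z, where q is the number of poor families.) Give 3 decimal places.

0.179

Below z: €3,500 (q = 1 of N = 10).
Relative gaps: 0.1788; sum = 0.178789.
The income-gap ratio divides by q (the poor only): 0.178789 / 1 = 0.179.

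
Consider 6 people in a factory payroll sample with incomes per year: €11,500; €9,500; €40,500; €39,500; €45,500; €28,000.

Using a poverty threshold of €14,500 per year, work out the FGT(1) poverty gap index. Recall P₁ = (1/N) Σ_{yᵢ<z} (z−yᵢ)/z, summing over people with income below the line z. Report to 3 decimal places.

Poor units: €9,500, €11,500 (q = 2 of N = 6).
Shortfall ratios: (14500−9500)/14500 = 0.3448; (14500−11500)/14500 = 0.2069.
Σ = 0.551724. Dividing by the full population N = 6 gives P₁ = 0.092.

0.092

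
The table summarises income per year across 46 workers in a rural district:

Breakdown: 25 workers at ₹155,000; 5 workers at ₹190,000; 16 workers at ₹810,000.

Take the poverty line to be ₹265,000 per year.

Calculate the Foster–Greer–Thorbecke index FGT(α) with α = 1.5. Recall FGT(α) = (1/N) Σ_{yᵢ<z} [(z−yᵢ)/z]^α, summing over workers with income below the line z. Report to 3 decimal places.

0.162

Below z: 25×₹155,000, 5×₹190,000 (q = 30 of N = 46).
Relative gaps: (265000−155000)/265000 = 0.4151 (×25); (265000−190000)/265000 = 0.2830 (×5).
Raised to α = 1.5: 0.26744 (×25); 0.15056 (×5).
Sum = 7.438729; FGT(1.5) = 7.438729 / 46 = 0.162.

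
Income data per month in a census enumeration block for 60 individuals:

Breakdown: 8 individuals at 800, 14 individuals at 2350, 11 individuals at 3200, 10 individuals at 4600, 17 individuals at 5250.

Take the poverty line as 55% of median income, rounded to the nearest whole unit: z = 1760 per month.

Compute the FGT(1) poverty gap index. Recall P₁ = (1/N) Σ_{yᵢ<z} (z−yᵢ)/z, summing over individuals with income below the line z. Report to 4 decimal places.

Below z: 8×800 (q = 8 of N = 60).
Normalized shortfalls: (1760−800)/1760 = 0.5455 (×8).
Σ = 4.363636. Dividing by the full population N = 60 gives P₁ = 0.0727.

0.0727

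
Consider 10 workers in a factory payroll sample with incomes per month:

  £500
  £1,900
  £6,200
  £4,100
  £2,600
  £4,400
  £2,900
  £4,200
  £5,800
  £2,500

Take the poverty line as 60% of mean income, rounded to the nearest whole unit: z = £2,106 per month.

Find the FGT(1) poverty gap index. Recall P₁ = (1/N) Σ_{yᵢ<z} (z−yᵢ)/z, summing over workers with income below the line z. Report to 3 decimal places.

0.086

Below z: £500, £1,900 (q = 2 of N = 10).
Normalized shortfalls: (2106−500)/2106 = 0.7626; (2106−1900)/2106 = 0.0978.
Sum of shortfalls = 0.860399; P₁ averages over all N: 0.860399 / 10 = 0.086.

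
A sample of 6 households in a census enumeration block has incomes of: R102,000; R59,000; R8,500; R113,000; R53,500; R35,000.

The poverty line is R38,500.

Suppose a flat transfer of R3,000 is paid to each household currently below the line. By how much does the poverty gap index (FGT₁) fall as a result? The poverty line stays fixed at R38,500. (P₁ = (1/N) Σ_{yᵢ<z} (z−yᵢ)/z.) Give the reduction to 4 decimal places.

Before: below the line — R8,500, R35,000; poverty gap index (FGT₁) = 0.145022.
After the R3,000 transfer: below the line — R11,500, R38,000; poverty gap index (FGT₁) = 0.119048.
Reduction = 0.145022 − 0.119048 = 0.0260.

0.0260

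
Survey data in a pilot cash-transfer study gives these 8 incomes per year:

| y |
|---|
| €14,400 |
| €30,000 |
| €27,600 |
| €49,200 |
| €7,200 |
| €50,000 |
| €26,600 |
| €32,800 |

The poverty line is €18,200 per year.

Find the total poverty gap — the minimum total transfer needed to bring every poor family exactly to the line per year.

Poor units: €7,200, €14,400 (q = 2 of N = 8).
Individual gaps: 18200−7200 = 11000; 18200−14400 = 3800.
Aggregate gap = €14,800.

€14,800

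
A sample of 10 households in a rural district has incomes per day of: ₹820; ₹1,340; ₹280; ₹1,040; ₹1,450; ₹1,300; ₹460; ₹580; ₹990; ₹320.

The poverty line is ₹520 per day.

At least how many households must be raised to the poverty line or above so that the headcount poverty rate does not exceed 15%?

Currently q = 3 of N = 10 are below the line (H = 0.300).
A headcount ratio of at most 15% allows at most ⌊0.15 × 10⌋ = 1 poor households.
So at least 3 − 1 = 2 must be lifted.

2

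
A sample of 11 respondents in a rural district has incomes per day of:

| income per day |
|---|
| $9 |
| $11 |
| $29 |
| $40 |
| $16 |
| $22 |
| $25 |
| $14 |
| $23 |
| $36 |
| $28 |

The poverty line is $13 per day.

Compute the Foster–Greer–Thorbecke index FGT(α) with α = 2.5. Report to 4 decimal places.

Below the line: $9, $11 (q = 2 of N = 11).
Shortfall ratios: (13−9)/13 = 0.3077; (13−11)/13 = 0.1538.
Raised to α = 2.5: 0.05252; 0.00928.
Sum = 0.061800; FGT(2.5) = 0.061800 / 11 = 0.0056.

0.0056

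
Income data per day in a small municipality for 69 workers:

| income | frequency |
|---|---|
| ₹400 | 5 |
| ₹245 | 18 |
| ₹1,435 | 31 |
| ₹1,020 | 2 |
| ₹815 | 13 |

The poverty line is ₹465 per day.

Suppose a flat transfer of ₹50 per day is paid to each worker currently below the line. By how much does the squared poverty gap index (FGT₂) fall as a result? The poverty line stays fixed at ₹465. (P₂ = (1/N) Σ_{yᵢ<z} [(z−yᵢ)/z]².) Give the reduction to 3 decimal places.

0.025

Before: below the line — 18×₹245, 5×₹400; squared poverty gap index (FGT₂) = 0.05981.
After the ₹50 transfer: below the line — 18×₹295, 5×₹450; squared poverty gap index (FGT₂) = 0.03494.
Reduction = 0.05981 − 0.03494 = 0.025.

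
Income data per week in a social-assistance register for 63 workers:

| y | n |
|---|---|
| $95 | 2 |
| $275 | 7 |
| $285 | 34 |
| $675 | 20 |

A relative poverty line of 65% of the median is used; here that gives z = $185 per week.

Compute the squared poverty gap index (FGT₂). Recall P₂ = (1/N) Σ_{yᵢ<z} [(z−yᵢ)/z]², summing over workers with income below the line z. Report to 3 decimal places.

Poor units: 2×$95 (q = 2 of N = 63).
Relative gaps: (185−95)/185 = 0.4865 (×2).
Squared: 0.2367 (×2).
Sum = 0.473338; P₂ = 0.473338 / 63 = 0.008.

0.008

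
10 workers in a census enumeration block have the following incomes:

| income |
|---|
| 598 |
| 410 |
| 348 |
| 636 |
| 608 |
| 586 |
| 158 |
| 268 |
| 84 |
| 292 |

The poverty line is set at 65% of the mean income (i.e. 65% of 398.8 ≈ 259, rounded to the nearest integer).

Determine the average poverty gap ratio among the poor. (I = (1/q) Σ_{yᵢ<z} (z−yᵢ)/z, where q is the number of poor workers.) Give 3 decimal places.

Below the line: 84, 158 (q = 2 of N = 10).
Relative gaps: 0.6757, 0.3900; sum = 1.065637.
The income-gap ratio divides by q (the poor only): 1.065637 / 2 = 0.533.

0.533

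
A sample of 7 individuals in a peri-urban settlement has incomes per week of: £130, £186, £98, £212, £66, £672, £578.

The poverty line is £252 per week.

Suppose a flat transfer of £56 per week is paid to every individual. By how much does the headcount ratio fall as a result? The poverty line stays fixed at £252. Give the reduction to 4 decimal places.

Before: below the line — £66, £98, £130, £186, £212; headcount ratio = 0.714286.
After the £56 transfer: below the line — £122, £154, £186, £242; headcount ratio = 0.571429.
Reduction = 0.714286 − 0.571429 = 0.1429.

0.1429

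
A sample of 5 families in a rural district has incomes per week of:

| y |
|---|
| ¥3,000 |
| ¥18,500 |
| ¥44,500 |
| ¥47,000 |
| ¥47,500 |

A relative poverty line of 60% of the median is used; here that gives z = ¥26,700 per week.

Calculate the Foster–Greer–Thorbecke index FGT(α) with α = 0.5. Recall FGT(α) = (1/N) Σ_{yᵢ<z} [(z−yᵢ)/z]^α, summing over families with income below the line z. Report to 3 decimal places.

0.299

Incomes under z: ¥3,000, ¥18,500 (q = 2 of N = 5).
Relative gaps: (26700−3000)/26700 = 0.8876; (26700−18500)/26700 = 0.3071.
Raised to α = 0.5: 0.94215; 0.55418.
Sum = 1.496327; FGT(0.5) = 1.496327 / 5 = 0.299.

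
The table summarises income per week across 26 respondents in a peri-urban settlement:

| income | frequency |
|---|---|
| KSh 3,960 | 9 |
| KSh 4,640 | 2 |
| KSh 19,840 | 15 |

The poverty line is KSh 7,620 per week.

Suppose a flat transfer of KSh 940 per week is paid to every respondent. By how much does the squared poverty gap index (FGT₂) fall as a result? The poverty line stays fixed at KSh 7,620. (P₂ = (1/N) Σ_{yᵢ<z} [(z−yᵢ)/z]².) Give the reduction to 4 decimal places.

Before: below the line — 9×KSh 3,960, 2×KSh 4,640; squared poverty gap index (FGT₂) = 0.091623.
After the KSh 940 transfer: below the line — 9×KSh 4,900, 2×KSh 5,580; squared poverty gap index (FGT₂) = 0.049619.
Reduction = 0.091623 − 0.049619 = 0.0420.

0.0420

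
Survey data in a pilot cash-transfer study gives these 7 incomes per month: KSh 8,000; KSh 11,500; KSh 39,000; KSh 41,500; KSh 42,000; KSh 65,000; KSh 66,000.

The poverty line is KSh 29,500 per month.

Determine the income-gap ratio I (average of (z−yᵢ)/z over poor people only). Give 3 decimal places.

0.669

Poor units: KSh 8,000, KSh 11,500 (q = 2 of N = 7).
Relative gaps: 0.7288, 0.6102; sum = 1.338983.
The income-gap ratio divides by q (the poor only): 1.338983 / 2 = 0.669.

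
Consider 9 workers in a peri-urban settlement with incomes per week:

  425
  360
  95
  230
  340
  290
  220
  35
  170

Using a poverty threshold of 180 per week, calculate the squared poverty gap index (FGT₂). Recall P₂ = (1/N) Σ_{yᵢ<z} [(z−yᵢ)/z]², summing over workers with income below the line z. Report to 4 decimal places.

0.0972

Incomes under z: 35, 95, 170 (q = 3 of N = 9).
Normalized shortfalls: (180−35)/180 = 0.8056; (180−95)/180 = 0.4722; (180−170)/180 = 0.0556.
Squared: 0.6489; 0.2230; 0.0031.
Sum = 0.875000; P₂ = 0.875000 / 9 = 0.0972.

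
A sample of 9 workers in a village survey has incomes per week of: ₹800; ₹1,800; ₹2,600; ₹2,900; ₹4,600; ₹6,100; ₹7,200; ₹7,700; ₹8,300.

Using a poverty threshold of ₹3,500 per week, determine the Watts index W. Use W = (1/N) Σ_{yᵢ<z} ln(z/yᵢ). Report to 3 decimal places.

Below z: ₹800, ₹1,800, ₹2,600, ₹2,900 (q = 4 of N = 9).
Log gaps: ln(3500/800) = 1.4759; ln(3500/1800) = 0.6650; ln(3500/2600) = 0.2973; ln(3500/2900) = 0.1881.
W = 2.626187 / 9 = 0.292.

0.292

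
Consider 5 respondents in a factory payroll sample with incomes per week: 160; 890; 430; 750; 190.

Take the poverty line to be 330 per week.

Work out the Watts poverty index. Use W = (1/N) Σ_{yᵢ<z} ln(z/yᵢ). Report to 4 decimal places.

Below the line: 160, 190 (q = 2 of N = 5).
ln(z/y) terms: ln(330/160) = 0.7239; ln(330/190) = 0.5521.
W = 1.275987 / 5 = 0.2552.

0.2552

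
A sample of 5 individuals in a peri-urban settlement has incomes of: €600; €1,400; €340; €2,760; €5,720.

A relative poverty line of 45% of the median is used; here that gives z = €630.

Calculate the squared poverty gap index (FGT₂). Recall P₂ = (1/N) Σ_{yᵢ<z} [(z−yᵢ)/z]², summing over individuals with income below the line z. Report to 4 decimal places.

Incomes under z: €340, €600 (q = 2 of N = 5).
Gap ratios (z−y)/z: (630−340)/630 = 0.4603; (630−600)/630 = 0.0476.
Squared: 0.2119; 0.0023.
Sum = 0.214160; P₂ = 0.214160 / 5 = 0.0428.

0.0428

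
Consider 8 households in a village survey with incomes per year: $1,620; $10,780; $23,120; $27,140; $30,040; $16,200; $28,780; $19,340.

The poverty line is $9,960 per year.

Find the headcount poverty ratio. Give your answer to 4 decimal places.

0.1250

1 of the 8 households have income below $9,960.
H = 1/8 = 0.1250.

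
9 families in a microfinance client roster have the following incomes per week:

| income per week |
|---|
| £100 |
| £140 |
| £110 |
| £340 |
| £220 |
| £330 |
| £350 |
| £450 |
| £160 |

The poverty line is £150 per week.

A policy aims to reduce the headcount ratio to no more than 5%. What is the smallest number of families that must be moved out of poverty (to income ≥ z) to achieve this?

Currently q = 3 of N = 9 are below the line (H = 0.333).
A headcount ratio of at most 5% allows at most ⌊0.05 × 9⌋ = 0 poor families.
So at least 3 − 0 = 3 must be lifted.

3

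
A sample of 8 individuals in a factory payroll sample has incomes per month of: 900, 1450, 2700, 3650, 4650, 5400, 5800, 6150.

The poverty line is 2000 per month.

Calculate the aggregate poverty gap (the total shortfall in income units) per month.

Below the line: 900, 1450 (q = 2 of N = 8).
Individual gaps: 2000−900 = 1100; 2000−1450 = 550.
Aggregate gap = 1650.

1650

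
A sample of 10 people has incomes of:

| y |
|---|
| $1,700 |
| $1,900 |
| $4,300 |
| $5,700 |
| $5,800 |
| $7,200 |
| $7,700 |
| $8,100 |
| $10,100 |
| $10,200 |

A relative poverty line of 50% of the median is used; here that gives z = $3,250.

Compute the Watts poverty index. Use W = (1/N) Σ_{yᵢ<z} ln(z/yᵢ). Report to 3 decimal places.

0.118

Incomes under z: $1,700, $1,900 (q = 2 of N = 10).
ln(z/y) terms: ln(3250/1700) = 0.6480; ln(3250/1900) = 0.5368.
W = 1.184828 / 10 = 0.118.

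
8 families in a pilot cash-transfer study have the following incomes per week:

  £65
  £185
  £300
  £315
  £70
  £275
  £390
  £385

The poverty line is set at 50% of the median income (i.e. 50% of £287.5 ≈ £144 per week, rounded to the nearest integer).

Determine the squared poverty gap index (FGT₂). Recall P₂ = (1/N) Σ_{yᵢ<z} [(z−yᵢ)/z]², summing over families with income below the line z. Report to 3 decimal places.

0.071

Poor units: £65, £70 (q = 2 of N = 8).
Shortfall ratios: (144−65)/144 = 0.5486; (144−70)/144 = 0.5139.
Squared: 0.3010; 0.2641.
Sum = 0.565056; P₂ = 0.565056 / 8 = 0.071.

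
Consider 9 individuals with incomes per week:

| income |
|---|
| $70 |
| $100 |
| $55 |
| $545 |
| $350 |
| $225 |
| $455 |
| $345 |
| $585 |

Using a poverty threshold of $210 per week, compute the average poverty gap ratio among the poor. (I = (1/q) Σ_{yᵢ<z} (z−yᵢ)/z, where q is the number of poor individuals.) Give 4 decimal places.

0.6429

Below z: $55, $70, $100 (q = 3 of N = 9).
Shortfall ratios (z−y)/z: 0.7381, 0.6667, 0.5238; sum = 1.928571.
The income-gap ratio divides by q (the poor only): 1.928571 / 3 = 0.6429.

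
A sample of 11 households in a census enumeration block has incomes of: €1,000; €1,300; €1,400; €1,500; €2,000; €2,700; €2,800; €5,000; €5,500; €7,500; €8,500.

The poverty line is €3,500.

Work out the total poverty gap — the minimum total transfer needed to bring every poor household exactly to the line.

Incomes under z: €1,000, €1,300, €1,400, €1,500, €2,000, €2,700, €2,800 (q = 7 of N = 11).
Individual gaps: 3500−1000 = 2500; 3500−1300 = 2200; 3500−1400 = 2100; 3500−1500 = 2000; 3500−2000 = 1500; 3500−2700 = 800; 3500−2800 = 700.
Aggregate gap = €11,800.

€11,800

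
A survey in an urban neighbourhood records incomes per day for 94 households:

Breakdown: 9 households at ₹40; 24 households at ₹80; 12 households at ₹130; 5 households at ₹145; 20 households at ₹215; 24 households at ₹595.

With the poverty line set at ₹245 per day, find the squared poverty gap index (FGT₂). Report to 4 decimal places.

0.2230

Below the line: 9×₹40, 24×₹80, 12×₹130, 5×₹145, 20×₹215 (q = 70 of N = 94).
Normalized shortfalls: (245−40)/245 = 0.8367 (×9); (245−80)/245 = 0.6735 (×24); (245−130)/245 = 0.4694 (×12); (245−145)/245 = 0.4082 (×5); (245−215)/245 = 0.1224 (×20).
Squared: 0.7001 (×9); 0.4536 (×24); 0.2203 (×12); 0.1666 (×5); 0.0150 (×20).
Sum = 20.963349; P₂ = 20.963349 / 94 = 0.2230.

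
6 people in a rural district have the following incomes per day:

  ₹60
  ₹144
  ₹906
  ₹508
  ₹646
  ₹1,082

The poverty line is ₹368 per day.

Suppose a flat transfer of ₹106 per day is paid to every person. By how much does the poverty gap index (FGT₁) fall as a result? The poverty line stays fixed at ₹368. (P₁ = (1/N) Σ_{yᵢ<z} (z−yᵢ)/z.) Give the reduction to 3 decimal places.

0.096

Before: below the line — ₹60, ₹144; poverty gap index (FGT₁) = 0.24094.
After the ₹106 transfer: below the line — ₹166, ₹250; poverty gap index (FGT₁) = 0.14493.
Reduction = 0.24094 − 0.14493 = 0.096.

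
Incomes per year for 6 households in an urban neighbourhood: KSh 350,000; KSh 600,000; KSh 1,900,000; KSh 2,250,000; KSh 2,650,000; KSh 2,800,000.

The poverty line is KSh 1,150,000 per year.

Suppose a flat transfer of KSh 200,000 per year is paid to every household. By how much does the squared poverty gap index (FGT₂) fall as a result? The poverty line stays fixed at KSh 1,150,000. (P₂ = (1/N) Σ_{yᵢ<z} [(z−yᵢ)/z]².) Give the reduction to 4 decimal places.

0.0580

Before: below the line — KSh 350,000, KSh 600,000; squared poverty gap index (FGT₂) = 0.118778.
After the KSh 200,000 transfer: below the line — KSh 550,000, KSh 800,000; squared poverty gap index (FGT₂) = 0.060807.
Reduction = 0.118778 − 0.060807 = 0.0580.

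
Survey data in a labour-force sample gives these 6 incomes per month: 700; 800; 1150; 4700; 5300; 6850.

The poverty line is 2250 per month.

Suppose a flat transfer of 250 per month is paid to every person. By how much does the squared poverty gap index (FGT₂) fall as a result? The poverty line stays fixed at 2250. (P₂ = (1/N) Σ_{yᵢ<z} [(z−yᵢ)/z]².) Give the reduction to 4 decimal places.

0.0613

Before: below the line — 700, 800, 1150; squared poverty gap index (FGT₂) = 0.188148.
After the 250 transfer: below the line — 950, 1050, 1400; squared poverty gap index (FGT₂) = 0.126831.
Reduction = 0.188148 − 0.126831 = 0.0613.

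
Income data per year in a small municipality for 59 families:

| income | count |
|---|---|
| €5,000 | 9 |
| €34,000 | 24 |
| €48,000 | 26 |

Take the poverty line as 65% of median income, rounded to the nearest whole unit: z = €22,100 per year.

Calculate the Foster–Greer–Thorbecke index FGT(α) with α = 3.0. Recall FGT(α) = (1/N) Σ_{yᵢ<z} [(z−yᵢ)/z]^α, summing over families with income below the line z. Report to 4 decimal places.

0.0707

Below z: 9×€5,000 (q = 9 of N = 59).
Shortfall ratios: (22100−5000)/22100 = 0.7738 (×9).
Raised to α = 3.0: 0.46325 (×9).
Sum = 4.169212; FGT(3.0) = 4.169212 / 59 = 0.0707.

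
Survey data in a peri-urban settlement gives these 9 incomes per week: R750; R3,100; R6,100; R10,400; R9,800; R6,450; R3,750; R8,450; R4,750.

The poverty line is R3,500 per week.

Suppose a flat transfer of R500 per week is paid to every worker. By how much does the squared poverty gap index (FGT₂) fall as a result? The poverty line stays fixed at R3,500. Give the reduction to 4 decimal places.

0.0241

Before: below the line — R750, R3,100; squared poverty gap index (FGT₂) = 0.070045.
After the R500 transfer: below the line — R1,250; squared poverty gap index (FGT₂) = 0.045918.
Reduction = 0.070045 − 0.045918 = 0.0241.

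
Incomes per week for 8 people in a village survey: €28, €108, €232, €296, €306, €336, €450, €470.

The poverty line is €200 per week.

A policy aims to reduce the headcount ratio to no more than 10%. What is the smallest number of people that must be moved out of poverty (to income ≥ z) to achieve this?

Currently q = 2 of N = 8 are below the line (H = 0.250).
A headcount ratio of at most 10% allows at most ⌊0.10 × 8⌋ = 0 poor people.
So at least 2 − 0 = 2 must be lifted.

2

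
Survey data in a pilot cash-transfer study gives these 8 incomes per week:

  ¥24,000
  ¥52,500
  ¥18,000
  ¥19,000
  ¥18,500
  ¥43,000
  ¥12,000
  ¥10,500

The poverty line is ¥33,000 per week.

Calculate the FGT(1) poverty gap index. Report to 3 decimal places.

Incomes under z: ¥10,500, ¥12,000, ¥18,000, ¥18,500, ¥19,000, ¥24,000 (q = 6 of N = 8).
Normalized shortfalls: (33000−10500)/33000 = 0.6818; (33000−12000)/33000 = 0.6364; (33000−18000)/33000 = 0.4545; (33000−18500)/33000 = 0.4394; (33000−19000)/33000 = 0.4242; (33000−24000)/33000 = 0.2727.
Σ = 2.909091. Dividing by the full population N = 8 gives P₁ = 0.364.

0.364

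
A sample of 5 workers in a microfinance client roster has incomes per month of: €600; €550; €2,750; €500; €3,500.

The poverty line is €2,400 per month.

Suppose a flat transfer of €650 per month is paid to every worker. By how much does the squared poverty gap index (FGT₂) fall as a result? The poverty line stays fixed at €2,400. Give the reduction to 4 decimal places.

Before: below the line — €500, €550, €600; squared poverty gap index (FGT₂) = 0.356684.
After the €650 transfer: below the line — €1,150, €1,200, €1,250; squared poverty gap index (FGT₂) = 0.150174.
Reduction = 0.356684 − 0.150174 = 0.2065.

0.2065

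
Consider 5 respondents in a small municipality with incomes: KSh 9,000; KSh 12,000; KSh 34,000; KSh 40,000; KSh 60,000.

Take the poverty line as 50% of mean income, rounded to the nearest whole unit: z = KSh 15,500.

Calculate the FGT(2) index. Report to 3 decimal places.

0.045

Below z: KSh 9,000, KSh 12,000 (q = 2 of N = 5).
Shortfall ratios: (15500−9000)/15500 = 0.4194; (15500−12000)/15500 = 0.2258.
Squared: 0.1759; 0.0510.
Sum = 0.226847; P₂ = 0.226847 / 5 = 0.045.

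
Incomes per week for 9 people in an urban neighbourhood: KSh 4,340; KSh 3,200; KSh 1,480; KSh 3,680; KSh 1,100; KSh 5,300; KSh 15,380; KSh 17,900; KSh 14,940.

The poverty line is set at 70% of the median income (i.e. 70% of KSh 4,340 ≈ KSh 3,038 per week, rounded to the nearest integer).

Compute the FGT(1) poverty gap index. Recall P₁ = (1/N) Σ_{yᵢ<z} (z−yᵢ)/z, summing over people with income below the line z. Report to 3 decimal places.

0.128

Incomes under z: KSh 1,100, KSh 1,480 (q = 2 of N = 9).
Normalized shortfalls: (3038−1100)/3038 = 0.6379; (3038−1480)/3038 = 0.5128.
Sum of shortfalls = 1.150757; P₁ averages over all N: 1.150757 / 9 = 0.128.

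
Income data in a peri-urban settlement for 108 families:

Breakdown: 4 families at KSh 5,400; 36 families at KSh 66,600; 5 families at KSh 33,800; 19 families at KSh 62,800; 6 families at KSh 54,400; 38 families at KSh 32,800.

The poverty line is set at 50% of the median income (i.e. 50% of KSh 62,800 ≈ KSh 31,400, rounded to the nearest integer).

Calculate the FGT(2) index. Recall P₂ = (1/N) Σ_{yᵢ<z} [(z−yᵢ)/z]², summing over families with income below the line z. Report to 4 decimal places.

Below the line: 4×KSh 5,400 (q = 4 of N = 108).
Normalized shortfalls: (31400−5400)/31400 = 0.8280 (×4).
Squared: 0.6856 (×4).
Sum = 2.742505; P₂ = 2.742505 / 108 = 0.0254.

0.0254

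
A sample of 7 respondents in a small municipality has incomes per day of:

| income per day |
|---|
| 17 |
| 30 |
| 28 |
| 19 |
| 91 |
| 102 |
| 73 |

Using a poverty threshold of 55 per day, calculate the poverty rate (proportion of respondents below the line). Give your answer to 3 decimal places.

4 of the 7 respondents have income below 55.
H = 4/7 = 0.571.

0.571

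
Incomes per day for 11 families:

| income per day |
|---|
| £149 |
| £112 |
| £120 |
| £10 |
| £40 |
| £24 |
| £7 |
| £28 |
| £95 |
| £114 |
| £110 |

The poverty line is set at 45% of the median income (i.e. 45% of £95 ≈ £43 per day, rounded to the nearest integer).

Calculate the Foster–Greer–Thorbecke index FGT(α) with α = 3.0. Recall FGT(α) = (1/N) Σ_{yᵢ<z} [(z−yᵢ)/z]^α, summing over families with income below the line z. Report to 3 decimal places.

Poor units: £7, £10, £24, £28, £40 (q = 5 of N = 11).
Normalized shortfalls: (43−7)/43 = 0.8372; (43−10)/43 = 0.7674; (43−24)/43 = 0.4419; (43−28)/43 = 0.3488; (43−40)/43 = 0.0698.
Raised to α = 3.0: 0.58682; 0.45200; 0.08627; 0.04245; 0.00034.
Sum = 1.167872; FGT(3.0) = 1.167872 / 11 = 0.106.

0.106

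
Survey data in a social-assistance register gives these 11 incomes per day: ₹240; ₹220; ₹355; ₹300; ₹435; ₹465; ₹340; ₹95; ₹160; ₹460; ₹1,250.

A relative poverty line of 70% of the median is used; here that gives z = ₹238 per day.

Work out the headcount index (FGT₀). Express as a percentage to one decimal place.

3 of the 11 families have income below ₹238.
H = 3/11 = 27.3%.

27.3%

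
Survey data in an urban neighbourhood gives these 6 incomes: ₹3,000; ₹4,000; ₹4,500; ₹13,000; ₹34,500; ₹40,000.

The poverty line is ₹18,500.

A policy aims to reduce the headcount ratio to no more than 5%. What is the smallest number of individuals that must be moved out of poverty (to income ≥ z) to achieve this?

4 of the 6 individuals are poor, so H = 4/6 = 0.667.
A headcount ratio of at most 5% allows at most ⌊0.05 × 6⌋ = 0 poor individuals.
So at least 4 − 0 = 4 must be lifted.

4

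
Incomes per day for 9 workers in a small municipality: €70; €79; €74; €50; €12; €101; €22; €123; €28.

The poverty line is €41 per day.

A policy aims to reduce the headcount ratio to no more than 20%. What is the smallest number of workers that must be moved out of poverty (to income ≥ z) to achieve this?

2

3 of the 9 workers are poor, so H = 3/9 = 0.333.
A headcount ratio of at most 20% allows at most ⌊0.20 × 9⌋ = 1 poor workers.
So at least 3 − 1 = 2 must be lifted.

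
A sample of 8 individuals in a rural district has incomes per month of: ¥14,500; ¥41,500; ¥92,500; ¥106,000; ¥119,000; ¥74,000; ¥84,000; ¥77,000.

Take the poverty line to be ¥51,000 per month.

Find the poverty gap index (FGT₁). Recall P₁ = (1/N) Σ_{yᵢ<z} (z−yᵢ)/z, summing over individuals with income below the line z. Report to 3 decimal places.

Poor units: ¥14,500, ¥41,500 (q = 2 of N = 8).
Shortfall ratios: (51000−14500)/51000 = 0.7157; (51000−41500)/51000 = 0.1863.
Σ = 0.901961. Dividing by the full population N = 8 gives P₁ = 0.113.

0.113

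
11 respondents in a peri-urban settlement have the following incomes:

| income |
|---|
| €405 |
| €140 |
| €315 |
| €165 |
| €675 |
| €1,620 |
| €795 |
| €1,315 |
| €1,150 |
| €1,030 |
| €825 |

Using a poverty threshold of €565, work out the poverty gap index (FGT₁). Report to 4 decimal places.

Below z: €140, €165, €315, €405 (q = 4 of N = 11).
Gap ratios (z−y)/z: (565−140)/565 = 0.7522; (565−165)/565 = 0.7080; (565−315)/565 = 0.4425; (565−405)/565 = 0.2832.
Sum of shortfalls = 2.185841; P₁ averages over all N: 2.185841 / 11 = 0.1987.

0.1987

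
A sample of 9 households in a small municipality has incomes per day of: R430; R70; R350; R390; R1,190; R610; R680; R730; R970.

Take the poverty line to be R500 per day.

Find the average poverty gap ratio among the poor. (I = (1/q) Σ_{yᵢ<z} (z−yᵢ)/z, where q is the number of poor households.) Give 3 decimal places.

Below the line: R70, R350, R390, R430 (q = 4 of N = 9).
Shortfall ratios (z−y)/z: 0.8600, 0.3000, 0.2200, 0.1400; sum = 1.520000.
I averages over the q = 4 poor units only: 1.520000 / 4 = 0.380.

0.380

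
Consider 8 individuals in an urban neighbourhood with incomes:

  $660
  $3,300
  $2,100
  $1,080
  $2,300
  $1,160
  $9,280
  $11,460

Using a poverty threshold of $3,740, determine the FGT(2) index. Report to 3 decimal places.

Below the line: $660, $1,080, $1,160, $2,100, $2,300, $3,300 (q = 6 of N = 8).
Gap ratios (z−y)/z: (3740−660)/3740 = 0.8235; (3740−1080)/3740 = 0.7112; (3740−1160)/3740 = 0.6898; (3740−2100)/3740 = 0.4385; (3740−2300)/3740 = 0.3850; (3740−3300)/3740 = 0.1176.
Squared: 0.6782; 0.5058; 0.4759; 0.1923; 0.1482; 0.0138.
Sum = 2.014298; P₂ = 2.014298 / 8 = 0.252.

0.252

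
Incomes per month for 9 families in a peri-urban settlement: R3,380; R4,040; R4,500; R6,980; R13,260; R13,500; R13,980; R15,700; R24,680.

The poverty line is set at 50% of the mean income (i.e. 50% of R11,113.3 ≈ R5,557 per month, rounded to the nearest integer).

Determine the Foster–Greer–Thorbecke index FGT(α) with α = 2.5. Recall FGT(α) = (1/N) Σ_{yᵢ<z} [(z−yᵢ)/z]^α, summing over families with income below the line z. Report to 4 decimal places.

0.0168

Poor units: R3,380, R4,040, R4,500 (q = 3 of N = 9).
Normalized shortfalls: (5557−3380)/5557 = 0.3918; (5557−4040)/5557 = 0.2730; (5557−4500)/5557 = 0.1902.
Raised to α = 2.5: 0.09606; 0.03894; 0.01578.
Sum = 0.150777; FGT(2.5) = 0.150777 / 9 = 0.0168.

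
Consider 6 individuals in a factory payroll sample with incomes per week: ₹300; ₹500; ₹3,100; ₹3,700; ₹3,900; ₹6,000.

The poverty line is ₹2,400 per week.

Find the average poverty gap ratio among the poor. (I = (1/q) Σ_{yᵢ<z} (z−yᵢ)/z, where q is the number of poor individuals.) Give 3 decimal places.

0.833

Incomes under z: ₹300, ₹500 (q = 2 of N = 6).
Relative gaps: 0.8750, 0.7917; sum = 1.666667.
I averages over the q = 2 poor units only: 1.666667 / 2 = 0.833.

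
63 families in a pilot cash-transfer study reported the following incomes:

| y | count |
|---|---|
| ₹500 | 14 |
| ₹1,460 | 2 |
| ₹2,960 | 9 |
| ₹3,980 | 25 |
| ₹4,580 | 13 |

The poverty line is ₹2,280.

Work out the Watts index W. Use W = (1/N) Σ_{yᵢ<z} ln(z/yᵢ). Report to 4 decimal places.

Below the line: 14×₹500, 2×₹1,460 (q = 16 of N = 63).
Log shortfalls: ln(2280/500) = 1.5173 (×14); ln(2280/1460) = 0.4457 (×2).
W = 22.133995 / 63 = 0.3513.

0.3513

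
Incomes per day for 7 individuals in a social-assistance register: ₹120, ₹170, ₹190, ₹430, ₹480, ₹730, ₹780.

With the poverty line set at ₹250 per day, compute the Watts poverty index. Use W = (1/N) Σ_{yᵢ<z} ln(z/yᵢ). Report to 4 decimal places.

0.1992

Poor units: ₹120, ₹170, ₹190 (q = 3 of N = 7).
Log shortfalls: ln(250/120) = 0.7340; ln(250/170) = 0.3857; ln(250/190) = 0.2744.
W = 1.394069 / 7 = 0.1992.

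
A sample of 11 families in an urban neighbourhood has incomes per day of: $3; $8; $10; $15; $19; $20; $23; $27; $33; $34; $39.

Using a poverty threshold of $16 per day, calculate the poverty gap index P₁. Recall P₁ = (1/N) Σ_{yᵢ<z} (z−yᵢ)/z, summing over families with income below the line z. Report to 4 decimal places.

0.1591

Below z: $3, $8, $10, $15 (q = 4 of N = 11).
Gap ratios (z−y)/z: (16−3)/16 = 0.8125; (16−8)/16 = 0.5000; (16−10)/16 = 0.3750; (16−15)/16 = 0.0625.
Σ = 1.750000. Dividing by the full population N = 11 gives P₁ = 0.1591.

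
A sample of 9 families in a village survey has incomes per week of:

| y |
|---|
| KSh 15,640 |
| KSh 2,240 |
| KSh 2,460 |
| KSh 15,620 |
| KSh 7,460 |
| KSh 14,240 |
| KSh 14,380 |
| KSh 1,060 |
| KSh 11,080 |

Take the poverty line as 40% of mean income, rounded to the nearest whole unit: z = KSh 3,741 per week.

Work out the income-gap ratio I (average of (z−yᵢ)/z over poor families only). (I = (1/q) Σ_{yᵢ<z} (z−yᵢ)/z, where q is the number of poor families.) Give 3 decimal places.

0.487

Poor units: KSh 1,060, KSh 2,240, KSh 2,460 (q = 3 of N = 9).
Shortfall ratios (z−y)/z: 0.7167, 0.4012, 0.3424; sum = 1.460305.
I averages over the q = 3 poor units only: 1.460305 / 3 = 0.487.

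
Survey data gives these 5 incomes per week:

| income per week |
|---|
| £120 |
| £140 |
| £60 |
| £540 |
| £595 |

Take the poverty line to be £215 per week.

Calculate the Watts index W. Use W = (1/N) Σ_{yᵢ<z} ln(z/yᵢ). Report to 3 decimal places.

0.458

Below the line: £60, £120, £140 (q = 3 of N = 5).
Log gaps: ln(215/60) = 1.2763; ln(215/120) = 0.5831; ln(215/140) = 0.4290.
W = 2.288435 / 5 = 0.458.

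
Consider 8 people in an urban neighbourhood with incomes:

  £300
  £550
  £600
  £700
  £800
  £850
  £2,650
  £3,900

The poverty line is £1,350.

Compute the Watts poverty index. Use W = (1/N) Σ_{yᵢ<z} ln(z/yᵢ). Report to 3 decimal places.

0.607

Below z: £300, £550, £600, £700, £800, £850 (q = 6 of N = 8).
ln(z/y) terms: ln(1350/300) = 1.5041; ln(1350/550) = 0.8979; ln(1350/600) = 0.8109; ln(1350/700) = 0.6568; ln(1350/800) = 0.5232; ln(1350/850) = 0.4626.
W = 4.855600 / 8 = 0.607.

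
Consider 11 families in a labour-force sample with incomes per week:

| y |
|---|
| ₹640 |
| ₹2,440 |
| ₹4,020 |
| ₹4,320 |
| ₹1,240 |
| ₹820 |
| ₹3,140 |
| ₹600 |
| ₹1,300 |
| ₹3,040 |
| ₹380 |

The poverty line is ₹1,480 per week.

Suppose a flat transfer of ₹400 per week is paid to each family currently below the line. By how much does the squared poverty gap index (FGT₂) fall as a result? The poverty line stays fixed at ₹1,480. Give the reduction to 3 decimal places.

Before: below the line — ₹380, ₹600, ₹640, ₹820, ₹1,240, ₹1,300; squared poverty gap index (FGT₂) = 0.13346.
After the ₹400 transfer: below the line — ₹780, ₹1,000, ₹1,040, ₹1,220; squared poverty gap index (FGT₂) = 0.04074.
Reduction = 0.13346 − 0.04074 = 0.093.

0.093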